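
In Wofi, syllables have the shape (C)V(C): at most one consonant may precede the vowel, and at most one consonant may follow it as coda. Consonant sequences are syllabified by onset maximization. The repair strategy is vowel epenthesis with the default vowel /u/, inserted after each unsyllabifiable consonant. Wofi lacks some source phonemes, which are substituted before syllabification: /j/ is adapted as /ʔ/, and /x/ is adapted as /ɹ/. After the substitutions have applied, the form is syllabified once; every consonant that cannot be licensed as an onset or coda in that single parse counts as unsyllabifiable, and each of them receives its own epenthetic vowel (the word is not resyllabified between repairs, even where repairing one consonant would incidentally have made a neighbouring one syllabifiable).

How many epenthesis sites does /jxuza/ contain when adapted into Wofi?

1

After substitution the input is /ʔɹuza/.
The unsyllabifiable consonants are /ʔ/; each receives one epenthetic vowel.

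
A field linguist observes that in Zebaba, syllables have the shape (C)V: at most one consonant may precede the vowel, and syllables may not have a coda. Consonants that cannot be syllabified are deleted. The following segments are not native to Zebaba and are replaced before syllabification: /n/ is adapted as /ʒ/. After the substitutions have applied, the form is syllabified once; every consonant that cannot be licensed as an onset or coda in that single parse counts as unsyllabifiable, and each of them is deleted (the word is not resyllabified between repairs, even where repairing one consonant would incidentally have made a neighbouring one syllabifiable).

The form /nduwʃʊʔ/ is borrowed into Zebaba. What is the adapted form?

Substitution: /n/ → /ʒ/, giving /ʒduwʃʊʔ/.
Syllabifying with onset maximization leaves /ʒ/, /w/, /ʔ/ stranded (no codas are permitted; onsets are limited to one consonant).
Each unlicensed consonant is deleted: /ʒ/, /w/, /ʔ/.

duʃʊ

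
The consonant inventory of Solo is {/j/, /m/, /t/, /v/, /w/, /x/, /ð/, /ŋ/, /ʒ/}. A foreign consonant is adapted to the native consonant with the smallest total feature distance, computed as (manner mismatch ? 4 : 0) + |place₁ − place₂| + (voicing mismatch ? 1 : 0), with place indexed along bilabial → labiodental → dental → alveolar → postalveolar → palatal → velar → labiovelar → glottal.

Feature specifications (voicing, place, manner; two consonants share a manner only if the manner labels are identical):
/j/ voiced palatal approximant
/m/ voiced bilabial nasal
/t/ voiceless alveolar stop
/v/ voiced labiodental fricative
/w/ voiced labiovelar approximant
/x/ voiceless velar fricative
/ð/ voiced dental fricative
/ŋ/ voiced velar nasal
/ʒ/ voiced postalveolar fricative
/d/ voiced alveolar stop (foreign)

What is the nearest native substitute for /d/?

t

/t/ is closest: same manner (stop), place distance 0 (alveolar→alveolar), voicing differs (+1); total 1. Next closest is /ð/ at distance 5.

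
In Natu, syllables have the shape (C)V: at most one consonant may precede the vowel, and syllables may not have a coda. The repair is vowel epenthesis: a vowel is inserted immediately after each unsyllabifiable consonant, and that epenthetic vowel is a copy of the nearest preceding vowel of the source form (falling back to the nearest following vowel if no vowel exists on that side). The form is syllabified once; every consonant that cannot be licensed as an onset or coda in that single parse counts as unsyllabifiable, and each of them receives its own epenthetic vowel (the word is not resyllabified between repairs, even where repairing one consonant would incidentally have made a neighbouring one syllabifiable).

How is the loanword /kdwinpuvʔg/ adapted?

kidiwinipuvuʔugu

Under (C)V, the unsyllabifiable consonants are /k/, /d/, /n/, /v/, /ʔ/, /g/ (no codas are permitted; onsets are limited to one consonant).
Epenthesis after each stranded consonant: /k/ → /ki/, /d/ → /di/, /n/ → /ni/, /v/ → /vu/, /ʔ/ → /ʔu/, /g/ → /gu/.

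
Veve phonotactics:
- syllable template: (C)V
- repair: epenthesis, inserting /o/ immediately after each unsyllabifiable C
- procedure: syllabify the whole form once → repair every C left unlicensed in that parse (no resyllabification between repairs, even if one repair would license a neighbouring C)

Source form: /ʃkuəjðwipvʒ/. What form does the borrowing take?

Under (C)V, the unsyllabifiable consonants are /ʃ/, /j/, /ð/, /p/, /v/, /ʒ/ (no codas are permitted; onsets are limited to one consonant).
Each unlicensed consonant becomes the onset of a new syllable: /ʃ/ → /ʃo/, /j/ → /jo/, /ð/ → /ðo/, /p/ → /po/, /v/ → /vo/, /ʒ/ → /ʒo/.

ʃokuəjoðowipovoʒo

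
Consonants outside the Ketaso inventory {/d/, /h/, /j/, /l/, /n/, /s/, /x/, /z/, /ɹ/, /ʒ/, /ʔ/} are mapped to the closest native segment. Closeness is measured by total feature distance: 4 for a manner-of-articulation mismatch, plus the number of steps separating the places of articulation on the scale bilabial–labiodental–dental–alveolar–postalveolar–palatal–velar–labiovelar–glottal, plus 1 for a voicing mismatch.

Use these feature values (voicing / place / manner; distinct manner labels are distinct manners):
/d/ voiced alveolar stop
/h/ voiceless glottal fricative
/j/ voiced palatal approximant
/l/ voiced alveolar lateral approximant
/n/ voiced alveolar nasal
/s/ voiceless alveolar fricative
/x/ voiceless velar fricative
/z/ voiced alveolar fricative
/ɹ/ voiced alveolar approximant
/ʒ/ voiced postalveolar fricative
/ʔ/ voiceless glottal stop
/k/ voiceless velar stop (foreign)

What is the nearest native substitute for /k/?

ʔ

/ʔ/ is closest: same manner (stop), place distance 2 (velar→glottal), same voicing; total 2. Next closest is /d/ at distance 4.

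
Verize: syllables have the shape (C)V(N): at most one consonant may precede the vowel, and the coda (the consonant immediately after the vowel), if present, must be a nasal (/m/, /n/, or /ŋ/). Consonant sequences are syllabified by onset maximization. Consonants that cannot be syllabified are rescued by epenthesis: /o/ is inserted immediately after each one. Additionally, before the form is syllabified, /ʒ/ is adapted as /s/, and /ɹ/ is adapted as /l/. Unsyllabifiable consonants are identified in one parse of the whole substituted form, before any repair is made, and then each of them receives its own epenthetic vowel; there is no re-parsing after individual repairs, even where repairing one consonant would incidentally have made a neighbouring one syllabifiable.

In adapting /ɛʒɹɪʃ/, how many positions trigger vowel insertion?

After substitution the input is /ɛslɪʃ/.
The unsyllabifiable consonants are /s/, /ʃ/; each receives one epenthetic vowel.

2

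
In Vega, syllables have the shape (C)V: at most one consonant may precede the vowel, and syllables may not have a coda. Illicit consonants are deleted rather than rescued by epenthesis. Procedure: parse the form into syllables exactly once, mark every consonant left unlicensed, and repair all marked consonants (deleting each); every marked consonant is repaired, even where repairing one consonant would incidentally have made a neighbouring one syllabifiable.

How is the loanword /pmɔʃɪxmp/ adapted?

Under (C)V, the unsyllabifiable consonants are /p/, /x/, /m/, /p/ (no codas are permitted; onsets are limited to one consonant).
Deletion applies to /p/, /x/, /m/, /p/.

mɔʃɪ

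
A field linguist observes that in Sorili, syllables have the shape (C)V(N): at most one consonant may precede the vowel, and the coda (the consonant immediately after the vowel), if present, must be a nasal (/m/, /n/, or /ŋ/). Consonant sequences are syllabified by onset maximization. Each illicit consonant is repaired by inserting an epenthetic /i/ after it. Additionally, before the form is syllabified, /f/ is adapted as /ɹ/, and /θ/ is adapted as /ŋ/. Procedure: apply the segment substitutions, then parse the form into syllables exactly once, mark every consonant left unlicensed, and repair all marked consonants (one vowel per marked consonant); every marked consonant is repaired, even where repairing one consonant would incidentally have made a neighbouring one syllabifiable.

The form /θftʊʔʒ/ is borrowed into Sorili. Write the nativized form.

ŋiɹitʊʔiʒi

Substitution: /θ/ → /ŋ/, /f/ → /ɹ/, giving /ŋɹtʊʔʒ/.
Syllabifying with onset maximization leaves /ŋ/, /ɹ/, /ʔ/, /ʒ/ stranded (only a nasal (/m/, /n/, or /ŋ/) is licensed in coda position; onsets are limited to one consonant).
Inserting the epenthetic vowel yields /ŋ/ → /ŋi/, /ɹ/ → /ɹi/, /ʔ/ → /ʔi/, /ʒ/ → /ʒi/.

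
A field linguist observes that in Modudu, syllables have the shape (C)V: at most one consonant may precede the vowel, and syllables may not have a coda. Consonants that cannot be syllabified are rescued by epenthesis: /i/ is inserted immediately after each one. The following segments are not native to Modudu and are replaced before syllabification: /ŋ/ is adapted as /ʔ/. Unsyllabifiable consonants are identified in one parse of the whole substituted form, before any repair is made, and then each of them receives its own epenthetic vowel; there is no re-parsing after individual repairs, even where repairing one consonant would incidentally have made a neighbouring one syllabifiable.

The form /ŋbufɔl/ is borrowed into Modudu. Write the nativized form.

ʔibufɔli

Substitution: /ŋ/ → /ʔ/, giving /ʔbufɔl/.
Under (C)V, the unsyllabifiable consonants are /ʔ/, /l/ (no codas are permitted; onsets are limited to one consonant).
Each unlicensed consonant becomes the onset of a new syllable: /ʔ/ → /ʔi/, /l/ → /li/.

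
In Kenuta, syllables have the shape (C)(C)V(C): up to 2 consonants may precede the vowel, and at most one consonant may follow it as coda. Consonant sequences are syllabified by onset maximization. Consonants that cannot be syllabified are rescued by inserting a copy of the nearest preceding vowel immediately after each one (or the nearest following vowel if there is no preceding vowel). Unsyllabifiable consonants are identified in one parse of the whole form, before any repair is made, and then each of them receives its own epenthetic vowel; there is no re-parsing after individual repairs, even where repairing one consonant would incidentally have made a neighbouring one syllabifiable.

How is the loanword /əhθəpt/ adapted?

əhθəptə

Syllabifying with onset maximization leaves /t/ stranded (at most one coda consonant is licensed; onsets may contain at most 2 consonants).
Each unlicensed consonant becomes the onset of a new syllable: /t/ → /tə/.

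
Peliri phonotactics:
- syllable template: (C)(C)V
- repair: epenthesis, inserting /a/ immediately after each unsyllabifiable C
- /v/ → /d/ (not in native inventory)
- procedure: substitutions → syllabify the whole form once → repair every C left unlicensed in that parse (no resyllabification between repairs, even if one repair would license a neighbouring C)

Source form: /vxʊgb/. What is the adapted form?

dxʊgaba

Substitution: /v/ → /d/, giving /dxʊgb/.
The consonants /g/, /b/ cannot be parsed into a legal (C)(C)V syllable (no codas are permitted; onsets may contain at most 2 consonants).
Inserting the epenthetic vowel yields /g/ → /ga/, /b/ → /ba/.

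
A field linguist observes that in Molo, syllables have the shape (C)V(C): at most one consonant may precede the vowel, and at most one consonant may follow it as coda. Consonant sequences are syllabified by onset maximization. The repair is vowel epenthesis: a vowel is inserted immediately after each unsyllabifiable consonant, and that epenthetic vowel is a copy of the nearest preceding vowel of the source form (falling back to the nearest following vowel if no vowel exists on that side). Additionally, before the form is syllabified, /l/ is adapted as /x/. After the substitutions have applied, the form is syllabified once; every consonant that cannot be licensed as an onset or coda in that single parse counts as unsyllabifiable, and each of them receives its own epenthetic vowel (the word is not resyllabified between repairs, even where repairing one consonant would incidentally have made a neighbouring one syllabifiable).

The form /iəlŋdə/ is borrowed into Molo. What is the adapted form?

iəxŋədə

Substitution: /l/ → /x/, giving /iəxŋdə/.
Syllabifying with onset maximization leaves /ŋ/ stranded (at most one coda consonant is licensed; onsets are limited to one consonant).
Inserting the epenthetic vowel yields /ŋ/ → /ŋə/.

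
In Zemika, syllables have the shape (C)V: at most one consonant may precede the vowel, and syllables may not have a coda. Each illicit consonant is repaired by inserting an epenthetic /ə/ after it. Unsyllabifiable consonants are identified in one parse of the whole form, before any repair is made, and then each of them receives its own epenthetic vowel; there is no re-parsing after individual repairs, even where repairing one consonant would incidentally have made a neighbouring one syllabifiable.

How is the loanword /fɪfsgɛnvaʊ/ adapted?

fɪfəsəgɛnəvaʊ

Under (C)V, the unsyllabifiable consonants are /f/, /s/, /n/ (no codas are permitted; onsets are limited to one consonant).
Each unlicensed consonant becomes the onset of a new syllable: /f/ → /fə/, /s/ → /sə/, /n/ → /nə/.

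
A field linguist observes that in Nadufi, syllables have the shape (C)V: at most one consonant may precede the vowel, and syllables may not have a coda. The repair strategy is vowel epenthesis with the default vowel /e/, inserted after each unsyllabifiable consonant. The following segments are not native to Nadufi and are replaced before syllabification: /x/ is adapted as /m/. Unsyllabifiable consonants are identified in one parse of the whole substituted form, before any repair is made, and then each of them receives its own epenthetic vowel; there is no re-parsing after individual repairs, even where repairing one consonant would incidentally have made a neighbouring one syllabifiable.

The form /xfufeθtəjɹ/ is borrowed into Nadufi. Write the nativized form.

mefufeθetəjeɹe

Substitution: /x/ → /m/, giving /mfufeθtəjɹ/.
Syllabifying with onset maximization leaves /m/, /θ/, /j/, /ɹ/ stranded (no codas are permitted; onsets are limited to one consonant).
Each unlicensed consonant becomes the onset of a new syllable: /m/ → /me/, /θ/ → /θe/, /j/ → /je/, /ɹ/ → /ɹe/.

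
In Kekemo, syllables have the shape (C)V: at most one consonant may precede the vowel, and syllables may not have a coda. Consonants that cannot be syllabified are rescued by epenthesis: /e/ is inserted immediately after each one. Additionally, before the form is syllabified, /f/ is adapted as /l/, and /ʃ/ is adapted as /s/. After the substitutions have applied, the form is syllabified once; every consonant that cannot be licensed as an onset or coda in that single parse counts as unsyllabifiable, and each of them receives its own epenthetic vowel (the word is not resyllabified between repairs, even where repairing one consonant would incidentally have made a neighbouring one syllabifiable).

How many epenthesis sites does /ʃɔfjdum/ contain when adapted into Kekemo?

After substitution the input is /sɔljdum/.
The unsyllabifiable consonants are /l/, /j/, /m/; each receives one epenthetic vowel.

3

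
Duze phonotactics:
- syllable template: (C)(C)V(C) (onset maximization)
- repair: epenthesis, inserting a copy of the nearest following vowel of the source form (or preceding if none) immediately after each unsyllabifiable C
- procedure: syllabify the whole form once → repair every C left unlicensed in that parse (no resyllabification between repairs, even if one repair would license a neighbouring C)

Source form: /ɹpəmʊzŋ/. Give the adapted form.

Syllabifying with onset maximization leaves /ŋ/ stranded (at most one coda consonant is licensed; onsets may contain at most 2 consonants).
Inserting the epenthetic vowel yields /ŋ/ → /ŋʊ/.

ɹpəmʊzŋʊ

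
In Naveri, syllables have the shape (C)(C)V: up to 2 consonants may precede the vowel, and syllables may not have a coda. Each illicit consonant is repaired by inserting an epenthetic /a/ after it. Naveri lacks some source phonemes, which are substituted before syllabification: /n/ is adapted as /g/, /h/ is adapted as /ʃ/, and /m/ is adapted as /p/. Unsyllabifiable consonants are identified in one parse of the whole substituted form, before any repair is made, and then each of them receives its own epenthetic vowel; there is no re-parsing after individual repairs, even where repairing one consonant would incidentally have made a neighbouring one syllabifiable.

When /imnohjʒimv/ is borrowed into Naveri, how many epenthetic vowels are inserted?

After substitution the input is /ipgoʃjʒipv/.
The unsyllabifiable consonants are /ʃ/, /p/, /v/; each receives one epenthetic vowel.

3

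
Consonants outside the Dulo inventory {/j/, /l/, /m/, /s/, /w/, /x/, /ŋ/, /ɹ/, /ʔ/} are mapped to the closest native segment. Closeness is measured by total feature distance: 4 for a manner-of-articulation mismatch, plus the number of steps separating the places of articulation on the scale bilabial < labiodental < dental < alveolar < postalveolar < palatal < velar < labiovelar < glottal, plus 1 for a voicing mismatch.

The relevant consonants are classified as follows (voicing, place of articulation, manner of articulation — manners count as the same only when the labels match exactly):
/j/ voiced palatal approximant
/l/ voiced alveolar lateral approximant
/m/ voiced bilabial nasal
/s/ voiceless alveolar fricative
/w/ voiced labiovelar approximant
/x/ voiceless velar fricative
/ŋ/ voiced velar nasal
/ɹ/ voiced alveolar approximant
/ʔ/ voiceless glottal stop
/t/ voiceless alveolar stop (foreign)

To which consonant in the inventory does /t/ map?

s

/s/ is closest: manner differs (stop→fricative, +4), place distance 0 (alveolar→alveolar), same voicing; total 4. Next closest is /l/ at distance 5.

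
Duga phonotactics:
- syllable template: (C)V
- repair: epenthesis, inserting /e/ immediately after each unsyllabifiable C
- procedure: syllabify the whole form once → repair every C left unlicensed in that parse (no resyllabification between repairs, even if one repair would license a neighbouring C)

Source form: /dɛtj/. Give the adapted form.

Syllabifying with onset maximization leaves /t/, /j/ stranded (no codas are permitted; onsets are limited to one consonant).
Each unlicensed consonant becomes the onset of a new syllable: /t/ → /te/, /j/ → /je/.

dɛteje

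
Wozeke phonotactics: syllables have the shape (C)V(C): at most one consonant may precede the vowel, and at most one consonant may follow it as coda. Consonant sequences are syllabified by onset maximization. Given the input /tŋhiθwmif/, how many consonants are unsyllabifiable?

3

The consonants /t/, /ŋ/, /w/ cannot be parsed into a legal (C)V(C) syllable (at most one coda consonant is licensed; onsets are limited to one consonant).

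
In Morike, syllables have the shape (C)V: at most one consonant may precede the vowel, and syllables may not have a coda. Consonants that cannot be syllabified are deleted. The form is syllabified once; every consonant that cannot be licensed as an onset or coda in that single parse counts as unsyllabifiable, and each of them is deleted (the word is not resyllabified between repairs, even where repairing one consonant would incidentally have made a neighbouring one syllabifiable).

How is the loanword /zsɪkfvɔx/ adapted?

The consonants /z/, /k/, /f/, /x/ cannot be parsed into a legal (C)V syllable (no codas are permitted; onsets are limited to one consonant).
Deleting the stranded consonants removes /z/, /k/, /f/, /x/.

sɪvɔ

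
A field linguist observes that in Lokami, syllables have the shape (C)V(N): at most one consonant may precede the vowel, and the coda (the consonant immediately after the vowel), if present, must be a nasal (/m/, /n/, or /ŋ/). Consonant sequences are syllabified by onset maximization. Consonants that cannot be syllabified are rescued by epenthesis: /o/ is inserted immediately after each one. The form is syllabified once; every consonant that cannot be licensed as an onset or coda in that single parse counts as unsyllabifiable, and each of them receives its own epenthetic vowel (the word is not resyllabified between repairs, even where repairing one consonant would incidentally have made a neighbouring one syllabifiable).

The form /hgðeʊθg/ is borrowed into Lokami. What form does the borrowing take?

Syllabifying with onset maximization leaves /h/, /g/, /θ/, /g/ stranded (only a nasal (/m/, /n/, or /ŋ/) is licensed in coda position; onsets are limited to one consonant).
Inserting the epenthetic vowel yields /h/ → /ho/, /g/ → /go/, /θ/ → /θo/, /g/ → /go/.

hogoðeʊθogo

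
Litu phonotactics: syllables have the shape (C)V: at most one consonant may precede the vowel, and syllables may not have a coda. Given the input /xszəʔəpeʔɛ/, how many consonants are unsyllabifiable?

2

Syllabifying with onset maximization leaves /x/, /s/ stranded (no codas are permitted; onsets are limited to one consonant).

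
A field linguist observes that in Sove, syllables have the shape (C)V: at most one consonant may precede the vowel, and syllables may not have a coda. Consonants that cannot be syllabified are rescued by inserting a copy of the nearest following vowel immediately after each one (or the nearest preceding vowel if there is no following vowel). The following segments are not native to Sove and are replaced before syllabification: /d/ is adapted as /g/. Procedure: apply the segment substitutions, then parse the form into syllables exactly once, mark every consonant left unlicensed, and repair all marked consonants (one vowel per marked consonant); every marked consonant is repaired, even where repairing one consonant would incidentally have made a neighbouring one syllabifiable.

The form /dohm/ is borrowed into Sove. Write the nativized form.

gohomo

Substitution: /d/ → /g/, giving /gohm/.
Syllabifying with onset maximization leaves /h/, /m/ stranded (no codas are permitted; onsets are limited to one consonant).
Each unlicensed consonant becomes the onset of a new syllable: /h/ → /ho/, /m/ → /mo/.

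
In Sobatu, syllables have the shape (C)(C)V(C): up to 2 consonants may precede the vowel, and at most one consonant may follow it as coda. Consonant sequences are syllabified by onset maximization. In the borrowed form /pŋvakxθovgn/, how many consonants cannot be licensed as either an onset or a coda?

Under (C)(C)V(C), the unsyllabifiable consonants are /p/, /g/, /n/ (at most one coda consonant is licensed; onsets may contain at most 2 consonants).

3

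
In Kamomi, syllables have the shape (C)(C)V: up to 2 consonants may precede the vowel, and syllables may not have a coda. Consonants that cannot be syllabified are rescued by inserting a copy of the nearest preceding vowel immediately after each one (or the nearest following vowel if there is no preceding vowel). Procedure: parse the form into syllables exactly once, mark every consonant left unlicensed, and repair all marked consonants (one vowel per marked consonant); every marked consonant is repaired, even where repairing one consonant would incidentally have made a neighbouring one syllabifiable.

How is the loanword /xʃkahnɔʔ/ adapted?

xaʃkahnɔʔɔ

The consonants /x/, /ʔ/ cannot be parsed into a legal (C)(C)V syllable (no codas are permitted; onsets may contain at most 2 consonants).
Each unlicensed consonant becomes the onset of a new syllable: /x/ → /xa/, /ʔ/ → /ʔɔ/.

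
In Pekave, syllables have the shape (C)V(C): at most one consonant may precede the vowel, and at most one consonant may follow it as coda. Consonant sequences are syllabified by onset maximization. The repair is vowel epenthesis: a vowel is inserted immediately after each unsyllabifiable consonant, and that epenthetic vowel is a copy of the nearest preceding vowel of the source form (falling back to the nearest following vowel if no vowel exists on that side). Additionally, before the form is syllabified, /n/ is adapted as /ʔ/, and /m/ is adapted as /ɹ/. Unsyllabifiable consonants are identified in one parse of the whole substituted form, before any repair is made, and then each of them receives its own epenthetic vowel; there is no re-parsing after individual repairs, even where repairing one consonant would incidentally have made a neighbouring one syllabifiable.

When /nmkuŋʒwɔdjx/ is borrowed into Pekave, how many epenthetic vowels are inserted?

After substitution the input is /ʔɹkuŋʒwɔdjx/.
The unsyllabifiable consonants are /ʔ/, /ɹ/, /ʒ/, /j/, /x/; each receives one epenthetic vowel.

5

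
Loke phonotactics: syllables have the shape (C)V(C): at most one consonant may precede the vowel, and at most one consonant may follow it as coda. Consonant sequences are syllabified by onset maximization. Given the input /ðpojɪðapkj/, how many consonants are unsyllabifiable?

3

Under (C)V(C), the unsyllabifiable consonants are /ð/, /k/, /j/ (at most one coda consonant is licensed; onsets are limited to one consonant).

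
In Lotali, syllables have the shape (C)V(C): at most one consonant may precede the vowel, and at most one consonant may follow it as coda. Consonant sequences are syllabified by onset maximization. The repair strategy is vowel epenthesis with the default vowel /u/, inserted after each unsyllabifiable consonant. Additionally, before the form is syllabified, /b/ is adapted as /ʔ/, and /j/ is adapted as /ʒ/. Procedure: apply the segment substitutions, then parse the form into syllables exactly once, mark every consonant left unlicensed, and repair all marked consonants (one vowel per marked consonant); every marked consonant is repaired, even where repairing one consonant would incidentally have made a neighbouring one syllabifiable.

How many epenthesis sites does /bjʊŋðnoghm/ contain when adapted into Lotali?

4

After substitution the input is /ʔʒʊŋðnoghm/.
The unsyllabifiable consonants are /ʔ/, /ð/, /h/, /m/; each receives one epenthetic vowel.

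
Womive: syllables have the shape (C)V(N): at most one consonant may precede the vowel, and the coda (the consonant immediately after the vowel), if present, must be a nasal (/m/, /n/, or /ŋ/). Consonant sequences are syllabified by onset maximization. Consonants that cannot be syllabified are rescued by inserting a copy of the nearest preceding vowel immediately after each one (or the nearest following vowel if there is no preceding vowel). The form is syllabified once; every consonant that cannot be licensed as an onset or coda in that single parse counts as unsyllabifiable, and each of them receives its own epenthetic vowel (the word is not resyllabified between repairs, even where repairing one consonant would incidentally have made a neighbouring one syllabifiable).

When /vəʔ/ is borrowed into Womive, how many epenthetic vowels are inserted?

The unsyllabifiable consonants are /ʔ/; each receives one epenthetic vowel.

1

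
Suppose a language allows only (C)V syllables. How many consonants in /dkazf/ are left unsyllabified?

3

Syllabifying with onset maximization leaves /d/, /z/, /f/ stranded (no codas are permitted; onsets are limited to one consonant).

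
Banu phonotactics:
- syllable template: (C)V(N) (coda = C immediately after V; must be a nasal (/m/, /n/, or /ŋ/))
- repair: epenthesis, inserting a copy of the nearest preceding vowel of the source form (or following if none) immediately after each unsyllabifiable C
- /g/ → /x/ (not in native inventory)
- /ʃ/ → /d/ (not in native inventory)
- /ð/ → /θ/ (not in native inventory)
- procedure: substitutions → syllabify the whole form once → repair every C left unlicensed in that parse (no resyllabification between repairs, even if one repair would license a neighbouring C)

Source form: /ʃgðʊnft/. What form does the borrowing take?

dʊxʊθʊnfʊtʊ

Substitution: /ʃ/ → /d/, /g/ → /x/, /ð/ → /θ/, giving /dxθʊnft/.
The consonants /d/, /x/, /f/, /t/ cannot be parsed into a legal (C)V(N) syllable (only a nasal (/m/, /n/, or /ŋ/) is licensed in coda position; onsets are limited to one consonant).
Each unlicensed consonant becomes the onset of a new syllable: /d/ → /dʊ/, /x/ → /xʊ/, /f/ → /fʊ/, /t/ → /tʊ/.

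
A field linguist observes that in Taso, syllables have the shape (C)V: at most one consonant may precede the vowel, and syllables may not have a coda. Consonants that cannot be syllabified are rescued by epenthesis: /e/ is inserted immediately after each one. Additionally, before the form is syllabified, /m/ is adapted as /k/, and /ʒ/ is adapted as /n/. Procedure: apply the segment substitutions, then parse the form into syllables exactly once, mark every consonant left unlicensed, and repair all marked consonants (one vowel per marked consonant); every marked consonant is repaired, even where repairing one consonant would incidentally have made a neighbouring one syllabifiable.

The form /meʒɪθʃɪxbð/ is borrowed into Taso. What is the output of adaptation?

Substitution: /m/ → /k/, /ʒ/ → /n/, giving /kenɪθʃɪxbð/.
Under (C)V, the unsyllabifiable consonants are /θ/, /x/, /b/, /ð/ (no codas are permitted; onsets are limited to one consonant).
Epenthesis after each stranded consonant: /θ/ → /θe/, /x/ → /xe/, /b/ → /be/, /ð/ → /ðe/.

kenɪθeʃɪxebeðe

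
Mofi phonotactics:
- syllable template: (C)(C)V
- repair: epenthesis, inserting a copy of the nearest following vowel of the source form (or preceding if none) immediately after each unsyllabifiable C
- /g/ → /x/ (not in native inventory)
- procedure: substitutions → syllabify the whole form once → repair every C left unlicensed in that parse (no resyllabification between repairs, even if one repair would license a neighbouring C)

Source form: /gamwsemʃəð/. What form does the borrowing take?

xamewsemʃəðə

Substitution: /g/ → /x/, giving /xamwsemʃəð/.
The consonants /m/, /ð/ cannot be parsed into a legal (C)(C)V syllable (no codas are permitted; onsets may contain at most 2 consonants).
Inserting the epenthetic vowel yields /m/ → /me/, /ð/ → /ðə/.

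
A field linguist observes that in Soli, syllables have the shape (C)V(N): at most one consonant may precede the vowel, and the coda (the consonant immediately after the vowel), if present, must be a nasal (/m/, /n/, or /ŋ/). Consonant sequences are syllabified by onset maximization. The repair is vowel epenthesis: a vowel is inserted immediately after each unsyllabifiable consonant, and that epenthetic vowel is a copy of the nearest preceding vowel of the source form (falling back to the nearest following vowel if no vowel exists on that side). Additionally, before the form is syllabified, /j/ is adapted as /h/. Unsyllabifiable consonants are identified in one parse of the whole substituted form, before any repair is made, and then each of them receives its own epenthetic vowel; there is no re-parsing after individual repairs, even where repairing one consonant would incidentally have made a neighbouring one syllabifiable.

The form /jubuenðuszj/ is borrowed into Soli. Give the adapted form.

Substitution: /j/ → /h/, giving /hubuenðuszh/.
Syllabifying with onset maximization leaves /s/, /z/, /h/ stranded (only a nasal (/m/, /n/, or /ŋ/) is licensed in coda position; onsets are limited to one consonant).
Epenthesis after each stranded consonant: /s/ → /su/, /z/ → /zu/, /h/ → /hu/.

hubuenðusuzuhu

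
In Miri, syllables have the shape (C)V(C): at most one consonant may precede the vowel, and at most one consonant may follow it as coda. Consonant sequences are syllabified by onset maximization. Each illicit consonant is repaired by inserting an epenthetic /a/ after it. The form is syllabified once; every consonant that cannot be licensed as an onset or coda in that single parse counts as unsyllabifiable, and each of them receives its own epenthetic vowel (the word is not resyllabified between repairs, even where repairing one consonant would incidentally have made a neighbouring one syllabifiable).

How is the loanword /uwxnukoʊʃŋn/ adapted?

Syllabifying with onset maximization leaves /x/, /ŋ/, /n/ stranded (at most one coda consonant is licensed; onsets are limited to one consonant).
Each unlicensed consonant becomes the onset of a new syllable: /x/ → /xa/, /ŋ/ → /ŋa/, /n/ → /na/.

uwxanukoʊʃŋana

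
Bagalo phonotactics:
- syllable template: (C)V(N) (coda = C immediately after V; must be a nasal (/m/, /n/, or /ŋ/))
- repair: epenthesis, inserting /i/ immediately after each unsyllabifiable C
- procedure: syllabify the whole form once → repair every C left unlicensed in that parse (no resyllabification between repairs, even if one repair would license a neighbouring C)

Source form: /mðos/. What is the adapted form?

miðosi

Under (C)V(N), the unsyllabifiable consonants are /m/, /s/ (only a nasal (/m/, /n/, or /ŋ/) is licensed in coda position; onsets are limited to one consonant).
Each unlicensed consonant becomes the onset of a new syllable: /m/ → /mi/, /s/ → /si/.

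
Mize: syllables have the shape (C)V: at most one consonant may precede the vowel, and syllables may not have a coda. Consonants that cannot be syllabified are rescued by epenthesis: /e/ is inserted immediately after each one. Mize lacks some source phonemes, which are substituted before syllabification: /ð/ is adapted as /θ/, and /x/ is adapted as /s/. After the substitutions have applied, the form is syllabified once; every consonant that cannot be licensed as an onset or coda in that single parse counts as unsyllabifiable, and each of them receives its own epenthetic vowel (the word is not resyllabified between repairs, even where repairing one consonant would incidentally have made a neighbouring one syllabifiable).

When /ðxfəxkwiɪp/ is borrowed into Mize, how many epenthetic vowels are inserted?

5

After substitution the input is /θsfəskwiɪp/.
The unsyllabifiable consonants are /θ/, /s/, /s/, /k/, /p/; each receives one epenthetic vowel.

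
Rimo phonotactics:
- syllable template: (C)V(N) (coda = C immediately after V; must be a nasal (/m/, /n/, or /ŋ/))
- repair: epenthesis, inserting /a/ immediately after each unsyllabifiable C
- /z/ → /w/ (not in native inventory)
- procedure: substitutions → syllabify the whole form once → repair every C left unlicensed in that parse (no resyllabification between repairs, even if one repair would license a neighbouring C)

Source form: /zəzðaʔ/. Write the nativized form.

Substitution: /z/ → /w/, giving /wəwðaʔ/.
Syllabifying with onset maximization leaves /w/, /ʔ/ stranded (only a nasal (/m/, /n/, or /ŋ/) is licensed in coda position; onsets are limited to one consonant).
Inserting the epenthetic vowel yields /w/ → /wa/, /ʔ/ → /ʔa/.

wəwaðaʔa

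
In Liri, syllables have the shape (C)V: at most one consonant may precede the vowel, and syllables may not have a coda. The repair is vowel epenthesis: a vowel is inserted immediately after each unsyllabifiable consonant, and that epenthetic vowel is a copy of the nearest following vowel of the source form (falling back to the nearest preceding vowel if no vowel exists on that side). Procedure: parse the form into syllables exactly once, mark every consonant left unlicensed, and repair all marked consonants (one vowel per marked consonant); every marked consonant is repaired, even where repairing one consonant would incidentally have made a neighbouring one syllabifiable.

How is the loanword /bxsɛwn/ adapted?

bɛxɛsɛwɛnɛ

The consonants /b/, /x/, /w/, /n/ cannot be parsed into a legal (C)V syllable (no codas are permitted; onsets are limited to one consonant).
Epenthesis after each stranded consonant: /b/ → /bɛ/, /x/ → /xɛ/, /w/ → /wɛ/, /n/ → /nɛ/.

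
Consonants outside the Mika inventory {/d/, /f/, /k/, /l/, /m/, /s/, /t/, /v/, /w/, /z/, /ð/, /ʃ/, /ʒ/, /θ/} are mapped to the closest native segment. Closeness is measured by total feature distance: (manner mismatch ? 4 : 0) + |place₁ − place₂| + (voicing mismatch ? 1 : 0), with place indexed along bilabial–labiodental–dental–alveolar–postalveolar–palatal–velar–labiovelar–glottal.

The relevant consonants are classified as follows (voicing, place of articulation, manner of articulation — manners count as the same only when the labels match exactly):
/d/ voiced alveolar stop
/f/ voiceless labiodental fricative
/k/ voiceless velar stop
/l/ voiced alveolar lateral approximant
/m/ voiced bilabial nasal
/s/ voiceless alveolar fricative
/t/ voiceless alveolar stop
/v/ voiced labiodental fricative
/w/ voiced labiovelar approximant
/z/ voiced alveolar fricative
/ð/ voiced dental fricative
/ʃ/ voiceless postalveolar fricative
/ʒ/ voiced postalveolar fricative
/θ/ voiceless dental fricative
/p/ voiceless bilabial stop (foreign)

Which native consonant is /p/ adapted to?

t

/t/ is closest: same manner (stop), place distance 3 (bilabial→alveolar), same voicing; total 3. Next closest is /d/ at distance 4.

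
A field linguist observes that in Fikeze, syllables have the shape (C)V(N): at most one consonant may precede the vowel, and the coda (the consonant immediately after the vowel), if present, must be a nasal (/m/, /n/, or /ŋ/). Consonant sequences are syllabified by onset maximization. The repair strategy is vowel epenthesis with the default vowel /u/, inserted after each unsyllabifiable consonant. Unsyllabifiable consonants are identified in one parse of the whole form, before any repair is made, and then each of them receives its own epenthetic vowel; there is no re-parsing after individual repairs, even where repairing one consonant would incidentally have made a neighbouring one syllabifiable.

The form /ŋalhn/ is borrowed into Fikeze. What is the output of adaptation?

Syllabifying with onset maximization leaves /l/, /h/, /n/ stranded (only a nasal (/m/, /n/, or /ŋ/) is licensed in coda position; onsets are limited to one consonant).
Inserting the epenthetic vowel yields /l/ → /lu/, /h/ → /hu/, /n/ → /nu/.

ŋaluhunu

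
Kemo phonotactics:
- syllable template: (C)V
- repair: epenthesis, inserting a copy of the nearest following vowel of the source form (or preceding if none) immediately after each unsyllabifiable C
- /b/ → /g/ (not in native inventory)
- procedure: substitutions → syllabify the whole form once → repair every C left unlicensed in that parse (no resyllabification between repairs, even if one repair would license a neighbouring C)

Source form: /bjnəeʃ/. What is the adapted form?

Substitution: /b/ → /g/, giving /gjnəeʃ/.
Under (C)V, the unsyllabifiable consonants are /g/, /j/, /ʃ/ (no codas are permitted; onsets are limited to one consonant).
Epenthesis after each stranded consonant: /g/ → /gə/, /j/ → /jə/, /ʃ/ → /ʃe/.

gəjənəeʃe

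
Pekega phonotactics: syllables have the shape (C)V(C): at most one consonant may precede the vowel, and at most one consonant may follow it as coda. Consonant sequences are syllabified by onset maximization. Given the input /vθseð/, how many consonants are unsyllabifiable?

2

Syllabifying with onset maximization leaves /v/, /θ/ stranded (at most one coda consonant is licensed; onsets are limited to one consonant).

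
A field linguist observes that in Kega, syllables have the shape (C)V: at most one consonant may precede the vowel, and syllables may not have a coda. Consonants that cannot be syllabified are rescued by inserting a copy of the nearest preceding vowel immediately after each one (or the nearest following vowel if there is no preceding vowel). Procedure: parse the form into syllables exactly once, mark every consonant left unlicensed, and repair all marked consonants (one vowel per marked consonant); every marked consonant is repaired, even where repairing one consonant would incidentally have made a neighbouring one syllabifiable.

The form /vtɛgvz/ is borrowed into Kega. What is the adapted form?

Under (C)V, the unsyllabifiable consonants are /v/, /g/, /v/, /z/ (no codas are permitted; onsets are limited to one consonant).
Epenthesis after each stranded consonant: /v/ → /vɛ/, /g/ → /gɛ/, /v/ → /vɛ/, /z/ → /zɛ/.

vɛtɛgɛvɛzɛ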